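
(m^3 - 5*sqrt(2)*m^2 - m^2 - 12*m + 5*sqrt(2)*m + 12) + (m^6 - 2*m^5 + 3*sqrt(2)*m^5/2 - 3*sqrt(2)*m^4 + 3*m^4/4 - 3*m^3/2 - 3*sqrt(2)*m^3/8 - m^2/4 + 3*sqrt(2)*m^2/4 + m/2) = m^6 - 2*m^5 + 3*sqrt(2)*m^5/2 - 3*sqrt(2)*m^4 + 3*m^4/4 - 3*sqrt(2)*m^3/8 - m^3/2 - 17*sqrt(2)*m^2/4 - 5*m^2/4 - 23*m/2 + 5*sqrt(2)*m + 12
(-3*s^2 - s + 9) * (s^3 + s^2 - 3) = -3*s^5 - 4*s^4 + 8*s^3 + 18*s^2 + 3*s - 27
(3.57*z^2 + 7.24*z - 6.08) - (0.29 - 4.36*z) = 3.57*z^2 + 11.6*z - 6.37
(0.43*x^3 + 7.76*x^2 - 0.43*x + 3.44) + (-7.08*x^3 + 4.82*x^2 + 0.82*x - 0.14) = -6.65*x^3 + 12.58*x^2 + 0.39*x + 3.3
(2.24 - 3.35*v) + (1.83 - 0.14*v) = 4.07 - 3.49*v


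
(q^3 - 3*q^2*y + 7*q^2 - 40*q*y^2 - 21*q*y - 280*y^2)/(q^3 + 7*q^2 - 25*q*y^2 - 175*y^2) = (-q + 8*y)/(-q + 5*y)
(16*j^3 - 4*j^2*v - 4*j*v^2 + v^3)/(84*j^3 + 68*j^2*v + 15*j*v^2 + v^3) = (8*j^2 - 6*j*v + v^2)/(42*j^2 + 13*j*v + v^2)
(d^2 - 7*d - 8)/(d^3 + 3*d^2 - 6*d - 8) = (d - 8)/(d^2 + 2*d - 8)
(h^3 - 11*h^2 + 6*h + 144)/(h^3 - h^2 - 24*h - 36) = (h - 8)/(h + 2)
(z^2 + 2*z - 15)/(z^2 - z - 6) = (z + 5)/(z + 2)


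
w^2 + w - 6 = (w - 2)*(w + 3)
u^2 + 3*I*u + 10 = (u - 2*I)*(u + 5*I)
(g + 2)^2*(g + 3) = g^3 + 7*g^2 + 16*g + 12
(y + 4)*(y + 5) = y^2 + 9*y + 20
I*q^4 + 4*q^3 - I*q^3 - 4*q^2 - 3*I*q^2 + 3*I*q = q*(q - 3*I)*(q - I)*(I*q - I)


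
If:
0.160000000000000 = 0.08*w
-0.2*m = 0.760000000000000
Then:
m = -3.80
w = 2.00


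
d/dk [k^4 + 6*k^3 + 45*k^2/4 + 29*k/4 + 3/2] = 4*k^3 + 18*k^2 + 45*k/2 + 29/4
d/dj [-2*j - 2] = -2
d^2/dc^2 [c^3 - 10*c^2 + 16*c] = 6*c - 20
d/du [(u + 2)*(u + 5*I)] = 2*u + 2 + 5*I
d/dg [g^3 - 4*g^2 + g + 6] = 3*g^2 - 8*g + 1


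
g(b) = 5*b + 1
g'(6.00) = 5.00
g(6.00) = 31.00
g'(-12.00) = 5.00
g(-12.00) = -59.00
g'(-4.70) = 5.00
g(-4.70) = -22.50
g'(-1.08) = 5.00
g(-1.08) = -4.40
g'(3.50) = 5.00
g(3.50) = 18.50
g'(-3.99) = 5.00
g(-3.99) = -18.95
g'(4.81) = 5.00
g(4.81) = 25.05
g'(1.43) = 5.00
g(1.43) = 8.15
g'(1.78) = 5.00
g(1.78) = 9.90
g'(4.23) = 5.00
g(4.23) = 22.15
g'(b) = 5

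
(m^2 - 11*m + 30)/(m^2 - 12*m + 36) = (m - 5)/(m - 6)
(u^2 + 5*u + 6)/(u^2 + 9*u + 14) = (u + 3)/(u + 7)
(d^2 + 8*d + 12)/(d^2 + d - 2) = (d + 6)/(d - 1)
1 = 1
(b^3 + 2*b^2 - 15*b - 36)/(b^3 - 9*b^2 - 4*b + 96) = (b + 3)/(b - 8)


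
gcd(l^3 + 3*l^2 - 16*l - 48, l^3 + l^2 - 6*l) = l + 3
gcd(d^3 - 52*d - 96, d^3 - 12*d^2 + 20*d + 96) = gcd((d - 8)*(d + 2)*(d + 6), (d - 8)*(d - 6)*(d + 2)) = d^2 - 6*d - 16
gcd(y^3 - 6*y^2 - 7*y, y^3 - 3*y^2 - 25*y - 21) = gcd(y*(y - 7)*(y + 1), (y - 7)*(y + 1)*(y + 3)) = y^2 - 6*y - 7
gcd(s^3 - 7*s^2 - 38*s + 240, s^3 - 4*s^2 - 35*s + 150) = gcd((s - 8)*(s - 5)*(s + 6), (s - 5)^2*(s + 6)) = s^2 + s - 30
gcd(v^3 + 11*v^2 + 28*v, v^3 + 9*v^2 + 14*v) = v^2 + 7*v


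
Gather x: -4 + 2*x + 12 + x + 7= 3*x + 15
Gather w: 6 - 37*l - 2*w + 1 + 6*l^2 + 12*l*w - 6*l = 6*l^2 - 43*l + w*(12*l - 2) + 7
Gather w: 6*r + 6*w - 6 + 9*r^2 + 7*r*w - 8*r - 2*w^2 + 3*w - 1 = 9*r^2 - 2*r - 2*w^2 + w*(7*r + 9) - 7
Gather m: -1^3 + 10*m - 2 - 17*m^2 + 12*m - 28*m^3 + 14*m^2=-28*m^3 - 3*m^2 + 22*m - 3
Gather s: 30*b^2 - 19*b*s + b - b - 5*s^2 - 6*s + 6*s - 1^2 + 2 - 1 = 30*b^2 - 19*b*s - 5*s^2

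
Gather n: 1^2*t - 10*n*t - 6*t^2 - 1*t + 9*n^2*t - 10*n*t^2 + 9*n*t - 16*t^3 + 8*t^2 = 9*n^2*t + n*(-10*t^2 - t) - 16*t^3 + 2*t^2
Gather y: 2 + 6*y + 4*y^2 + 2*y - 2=4*y^2 + 8*y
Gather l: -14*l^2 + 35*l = -14*l^2 + 35*l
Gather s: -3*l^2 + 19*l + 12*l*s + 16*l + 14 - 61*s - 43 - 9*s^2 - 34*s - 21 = -3*l^2 + 35*l - 9*s^2 + s*(12*l - 95) - 50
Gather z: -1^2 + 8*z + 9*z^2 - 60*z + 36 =9*z^2 - 52*z + 35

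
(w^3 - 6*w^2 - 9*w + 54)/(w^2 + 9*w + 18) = (w^2 - 9*w + 18)/(w + 6)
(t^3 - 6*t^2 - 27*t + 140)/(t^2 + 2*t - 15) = (t^2 - 11*t + 28)/(t - 3)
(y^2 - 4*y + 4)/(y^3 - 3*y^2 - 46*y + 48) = (y^2 - 4*y + 4)/(y^3 - 3*y^2 - 46*y + 48)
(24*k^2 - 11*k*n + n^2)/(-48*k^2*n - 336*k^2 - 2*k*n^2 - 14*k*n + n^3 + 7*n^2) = (-3*k + n)/(6*k*n + 42*k + n^2 + 7*n)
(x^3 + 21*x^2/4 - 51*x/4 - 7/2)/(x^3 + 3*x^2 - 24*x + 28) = (x + 1/4)/(x - 2)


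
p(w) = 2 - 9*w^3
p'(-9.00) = -2187.00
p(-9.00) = 6563.00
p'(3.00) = -243.00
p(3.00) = -241.00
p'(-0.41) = -4.54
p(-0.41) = 2.62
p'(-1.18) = -37.59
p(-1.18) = 16.79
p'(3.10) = -259.47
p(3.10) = -266.12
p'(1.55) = -64.87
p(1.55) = -31.51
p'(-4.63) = -578.80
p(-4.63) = 895.28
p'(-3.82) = -393.99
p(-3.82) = 503.69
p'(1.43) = -55.21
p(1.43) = -24.32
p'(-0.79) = -16.85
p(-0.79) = 6.44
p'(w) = -27*w^2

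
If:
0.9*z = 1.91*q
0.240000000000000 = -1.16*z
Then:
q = -0.10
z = -0.21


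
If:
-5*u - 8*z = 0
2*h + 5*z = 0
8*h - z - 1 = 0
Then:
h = 5/42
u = 8/105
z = -1/21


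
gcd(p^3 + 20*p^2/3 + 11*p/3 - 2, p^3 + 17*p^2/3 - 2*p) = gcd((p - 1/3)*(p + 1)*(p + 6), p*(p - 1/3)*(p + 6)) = p^2 + 17*p/3 - 2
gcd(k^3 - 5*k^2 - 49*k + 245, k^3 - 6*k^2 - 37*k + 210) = k^2 - 12*k + 35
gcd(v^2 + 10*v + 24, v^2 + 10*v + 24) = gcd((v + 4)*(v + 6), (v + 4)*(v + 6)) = v^2 + 10*v + 24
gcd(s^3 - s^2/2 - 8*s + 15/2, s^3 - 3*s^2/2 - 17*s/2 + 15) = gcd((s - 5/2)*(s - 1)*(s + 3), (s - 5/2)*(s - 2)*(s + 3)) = s^2 + s/2 - 15/2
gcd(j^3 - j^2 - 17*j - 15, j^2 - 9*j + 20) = j - 5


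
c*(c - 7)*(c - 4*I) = c^3 - 7*c^2 - 4*I*c^2 + 28*I*c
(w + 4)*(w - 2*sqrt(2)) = w^2 - 2*sqrt(2)*w + 4*w - 8*sqrt(2)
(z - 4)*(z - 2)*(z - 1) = z^3 - 7*z^2 + 14*z - 8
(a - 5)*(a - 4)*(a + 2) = a^3 - 7*a^2 + 2*a + 40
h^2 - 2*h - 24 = (h - 6)*(h + 4)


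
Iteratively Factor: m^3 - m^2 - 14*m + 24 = (m - 3)*(m^2 + 2*m - 8) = (m - 3)*(m + 4)*(m - 2)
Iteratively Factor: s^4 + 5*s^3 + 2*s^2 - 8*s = (s)*(s^3 + 5*s^2 + 2*s - 8) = s*(s + 2)*(s^2 + 3*s - 4) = s*(s + 2)*(s + 4)*(s - 1)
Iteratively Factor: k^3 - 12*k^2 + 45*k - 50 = (k - 5)*(k^2 - 7*k + 10) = (k - 5)*(k - 2)*(k - 5)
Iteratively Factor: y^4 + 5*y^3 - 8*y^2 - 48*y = (y + 4)*(y^3 + y^2 - 12*y) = (y + 4)^2*(y^2 - 3*y) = y*(y + 4)^2*(y - 3)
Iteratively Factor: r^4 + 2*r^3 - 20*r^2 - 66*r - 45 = (r - 5)*(r^3 + 7*r^2 + 15*r + 9) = (r - 5)*(r + 3)*(r^2 + 4*r + 3) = (r - 5)*(r + 3)^2*(r + 1)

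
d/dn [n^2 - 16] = 2*n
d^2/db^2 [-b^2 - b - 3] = -2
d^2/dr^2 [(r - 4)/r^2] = 2*(r - 12)/r^4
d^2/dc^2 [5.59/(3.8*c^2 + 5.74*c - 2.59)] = (-161.4392*c^2 - 243.85816*c + 5.59*(7.6*c + 5.74)*(15.2*c + 11.48) + 110.03356)/(3.8*c^2 + 5.74*c - 2.59)^3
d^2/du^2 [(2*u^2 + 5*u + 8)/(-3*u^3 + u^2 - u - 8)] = 2*(-18*u^6 - 135*u^5 - 369*u^4 + 536*u^3 + 576*u^2 + 480*u - 160)/(27*u^9 - 27*u^8 + 36*u^7 + 197*u^6 - 132*u^5 + 165*u^4 + 529*u^3 - 168*u^2 + 192*u + 512)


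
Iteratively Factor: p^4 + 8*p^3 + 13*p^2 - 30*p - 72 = (p + 3)*(p^3 + 5*p^2 - 2*p - 24) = (p - 2)*(p + 3)*(p^2 + 7*p + 12) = (p - 2)*(p + 3)*(p + 4)*(p + 3)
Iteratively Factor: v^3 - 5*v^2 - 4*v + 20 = (v - 5)*(v^2 - 4) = (v - 5)*(v - 2)*(v + 2)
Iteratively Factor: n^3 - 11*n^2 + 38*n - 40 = (n - 2)*(n^2 - 9*n + 20) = (n - 4)*(n - 2)*(n - 5)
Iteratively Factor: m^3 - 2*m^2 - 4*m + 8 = (m - 2)*(m^2 - 4) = (m - 2)^2*(m + 2)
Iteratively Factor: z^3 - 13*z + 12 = (z - 1)*(z^2 + z - 12) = (z - 1)*(z + 4)*(z - 3)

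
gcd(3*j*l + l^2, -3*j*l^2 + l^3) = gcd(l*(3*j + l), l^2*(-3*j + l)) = l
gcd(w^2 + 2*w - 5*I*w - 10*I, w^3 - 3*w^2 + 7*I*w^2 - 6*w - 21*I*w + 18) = 1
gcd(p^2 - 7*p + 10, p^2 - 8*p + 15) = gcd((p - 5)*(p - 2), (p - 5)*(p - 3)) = p - 5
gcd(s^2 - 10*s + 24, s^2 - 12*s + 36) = s - 6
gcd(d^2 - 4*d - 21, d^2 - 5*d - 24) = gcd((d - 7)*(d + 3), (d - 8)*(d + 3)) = d + 3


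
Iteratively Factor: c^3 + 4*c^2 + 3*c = (c)*(c^2 + 4*c + 3) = c*(c + 3)*(c + 1)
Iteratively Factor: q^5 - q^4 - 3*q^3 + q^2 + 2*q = (q - 2)*(q^4 + q^3 - q^2 - q) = (q - 2)*(q - 1)*(q^3 + 2*q^2 + q) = (q - 2)*(q - 1)*(q + 1)*(q^2 + q) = (q - 2)*(q - 1)*(q + 1)^2*(q)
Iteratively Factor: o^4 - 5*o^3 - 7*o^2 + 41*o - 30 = (o - 5)*(o^3 - 7*o + 6) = (o - 5)*(o + 3)*(o^2 - 3*o + 2) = (o - 5)*(o - 1)*(o + 3)*(o - 2)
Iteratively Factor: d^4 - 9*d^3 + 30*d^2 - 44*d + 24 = (d - 2)*(d^3 - 7*d^2 + 16*d - 12) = (d - 3)*(d - 2)*(d^2 - 4*d + 4) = (d - 3)*(d - 2)^2*(d - 2)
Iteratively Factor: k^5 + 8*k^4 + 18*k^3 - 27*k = (k)*(k^4 + 8*k^3 + 18*k^2 - 27) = k*(k - 1)*(k^3 + 9*k^2 + 27*k + 27) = k*(k - 1)*(k + 3)*(k^2 + 6*k + 9) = k*(k - 1)*(k + 3)^2*(k + 3)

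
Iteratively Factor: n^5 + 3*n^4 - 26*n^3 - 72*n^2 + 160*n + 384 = (n + 4)*(n^4 - n^3 - 22*n^2 + 16*n + 96) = (n - 3)*(n + 4)*(n^3 + 2*n^2 - 16*n - 32) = (n - 4)*(n - 3)*(n + 4)*(n^2 + 6*n + 8) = (n - 4)*(n - 3)*(n + 2)*(n + 4)*(n + 4)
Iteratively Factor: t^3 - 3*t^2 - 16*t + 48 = (t - 4)*(t^2 + t - 12) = (t - 4)*(t + 4)*(t - 3)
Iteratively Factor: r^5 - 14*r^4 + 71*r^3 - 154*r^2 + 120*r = (r - 5)*(r^4 - 9*r^3 + 26*r^2 - 24*r) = (r - 5)*(r - 4)*(r^3 - 5*r^2 + 6*r) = (r - 5)*(r - 4)*(r - 3)*(r^2 - 2*r) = (r - 5)*(r - 4)*(r - 3)*(r - 2)*(r)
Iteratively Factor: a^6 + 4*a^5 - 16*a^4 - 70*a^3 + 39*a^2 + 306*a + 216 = (a + 1)*(a^5 + 3*a^4 - 19*a^3 - 51*a^2 + 90*a + 216) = (a - 3)*(a + 1)*(a^4 + 6*a^3 - a^2 - 54*a - 72) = (a - 3)*(a + 1)*(a + 3)*(a^3 + 3*a^2 - 10*a - 24) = (a - 3)^2*(a + 1)*(a + 3)*(a^2 + 6*a + 8) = (a - 3)^2*(a + 1)*(a + 3)*(a + 4)*(a + 2)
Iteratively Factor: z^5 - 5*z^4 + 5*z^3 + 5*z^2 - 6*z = (z - 3)*(z^4 - 2*z^3 - z^2 + 2*z) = (z - 3)*(z + 1)*(z^3 - 3*z^2 + 2*z) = (z - 3)*(z - 2)*(z + 1)*(z^2 - z) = z*(z - 3)*(z - 2)*(z + 1)*(z - 1)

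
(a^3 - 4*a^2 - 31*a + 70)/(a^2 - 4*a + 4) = (a^2 - 2*a - 35)/(a - 2)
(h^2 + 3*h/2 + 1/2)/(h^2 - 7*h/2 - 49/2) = (2*h^2 + 3*h + 1)/(2*h^2 - 7*h - 49)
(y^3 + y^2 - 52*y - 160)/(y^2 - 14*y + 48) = (y^2 + 9*y + 20)/(y - 6)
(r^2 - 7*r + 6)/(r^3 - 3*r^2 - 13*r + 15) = (r - 6)/(r^2 - 2*r - 15)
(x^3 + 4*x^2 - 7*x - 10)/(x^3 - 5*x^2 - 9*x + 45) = (x^3 + 4*x^2 - 7*x - 10)/(x^3 - 5*x^2 - 9*x + 45)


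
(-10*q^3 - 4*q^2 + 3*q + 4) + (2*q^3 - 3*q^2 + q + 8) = -8*q^3 - 7*q^2 + 4*q + 12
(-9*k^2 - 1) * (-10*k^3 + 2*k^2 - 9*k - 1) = 90*k^5 - 18*k^4 + 91*k^3 + 7*k^2 + 9*k + 1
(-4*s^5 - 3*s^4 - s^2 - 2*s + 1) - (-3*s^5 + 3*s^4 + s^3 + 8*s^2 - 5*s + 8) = -s^5 - 6*s^4 - s^3 - 9*s^2 + 3*s - 7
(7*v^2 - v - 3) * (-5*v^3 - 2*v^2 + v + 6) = -35*v^5 - 9*v^4 + 24*v^3 + 47*v^2 - 9*v - 18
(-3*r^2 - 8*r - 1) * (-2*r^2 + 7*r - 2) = 6*r^4 - 5*r^3 - 48*r^2 + 9*r + 2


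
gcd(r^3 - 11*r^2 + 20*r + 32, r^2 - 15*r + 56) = r - 8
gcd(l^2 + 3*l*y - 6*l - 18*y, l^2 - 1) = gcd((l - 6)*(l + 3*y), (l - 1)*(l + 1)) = 1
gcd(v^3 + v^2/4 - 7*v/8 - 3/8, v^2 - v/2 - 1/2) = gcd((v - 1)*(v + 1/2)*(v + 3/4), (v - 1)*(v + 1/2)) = v^2 - v/2 - 1/2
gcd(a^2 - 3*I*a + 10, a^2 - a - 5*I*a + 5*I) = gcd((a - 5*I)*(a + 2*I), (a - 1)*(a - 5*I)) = a - 5*I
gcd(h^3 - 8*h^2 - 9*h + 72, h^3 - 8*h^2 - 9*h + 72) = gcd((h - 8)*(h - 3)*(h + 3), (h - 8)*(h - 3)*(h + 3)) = h^3 - 8*h^2 - 9*h + 72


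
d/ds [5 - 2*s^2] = -4*s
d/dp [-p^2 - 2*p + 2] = -2*p - 2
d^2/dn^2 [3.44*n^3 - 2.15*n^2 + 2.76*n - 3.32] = 20.64*n - 4.3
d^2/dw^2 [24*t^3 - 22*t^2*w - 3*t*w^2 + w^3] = -6*t + 6*w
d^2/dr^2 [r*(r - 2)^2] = 6*r - 8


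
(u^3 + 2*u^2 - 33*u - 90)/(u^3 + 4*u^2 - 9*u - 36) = (u^2 - u - 30)/(u^2 + u - 12)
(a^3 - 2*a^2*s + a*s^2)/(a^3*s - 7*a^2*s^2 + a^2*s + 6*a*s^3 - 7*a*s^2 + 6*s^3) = a*(-a + s)/(s*(-a^2 + 6*a*s - a + 6*s))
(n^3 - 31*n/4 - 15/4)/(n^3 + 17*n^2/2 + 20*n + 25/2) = (2*n^2 - 5*n - 3)/(2*(n^2 + 6*n + 5))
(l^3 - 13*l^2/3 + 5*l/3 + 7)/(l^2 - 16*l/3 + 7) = l + 1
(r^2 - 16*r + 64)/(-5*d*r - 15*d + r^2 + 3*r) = (-r^2 + 16*r - 64)/(5*d*r + 15*d - r^2 - 3*r)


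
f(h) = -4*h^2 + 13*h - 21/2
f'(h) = 13 - 8*h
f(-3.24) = -94.61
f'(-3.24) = 38.92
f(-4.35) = -142.74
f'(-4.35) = 47.80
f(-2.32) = -62.19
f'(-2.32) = 31.56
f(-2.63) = -72.36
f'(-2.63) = 34.04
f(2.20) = -1.26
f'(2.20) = -4.60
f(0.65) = -3.74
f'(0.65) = 7.80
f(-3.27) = -95.78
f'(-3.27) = 39.16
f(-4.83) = -166.61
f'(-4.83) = 51.64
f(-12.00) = -742.50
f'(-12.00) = 109.00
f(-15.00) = -1105.50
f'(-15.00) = 133.00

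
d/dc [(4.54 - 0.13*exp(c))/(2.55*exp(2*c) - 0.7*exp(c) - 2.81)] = (0.3315*exp(2*c) - 23.154*exp(c) + 3.5433)*exp(c)/(6.5025*exp(4*c) - 3.57*exp(3*c) - 13.841*exp(2*c) + 3.934*exp(c) + 7.8961)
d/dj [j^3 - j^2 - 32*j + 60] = 3*j^2 - 2*j - 32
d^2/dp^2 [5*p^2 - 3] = 10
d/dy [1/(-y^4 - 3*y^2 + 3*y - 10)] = (4*y^3 + 6*y - 3)/(y^4 + 3*y^2 - 3*y + 10)^2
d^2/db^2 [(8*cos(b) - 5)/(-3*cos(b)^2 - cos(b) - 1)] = 2*(648*(1 - cos(2*b))^2*cos(b) - 204*(1 - cos(2*b))^2 - 155*cos(b) - 182*cos(2*b) + 243*cos(3*b) - 144*cos(5*b) + 618)/(2*cos(b) + 3*cos(2*b) + 5)^3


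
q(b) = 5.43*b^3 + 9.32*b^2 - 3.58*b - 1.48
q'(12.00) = 2565.86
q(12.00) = 10680.68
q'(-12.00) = 2118.50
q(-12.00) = -7999.48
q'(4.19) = 360.51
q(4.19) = 546.57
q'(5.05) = 505.99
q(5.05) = 917.44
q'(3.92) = 319.81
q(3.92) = 454.78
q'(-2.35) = 42.58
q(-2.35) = -12.07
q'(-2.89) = 78.61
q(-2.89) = -44.36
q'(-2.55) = 54.81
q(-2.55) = -21.78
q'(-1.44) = 3.36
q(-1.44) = 6.79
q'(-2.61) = 58.74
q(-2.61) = -25.19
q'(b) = 16.29*b^2 + 18.64*b - 3.58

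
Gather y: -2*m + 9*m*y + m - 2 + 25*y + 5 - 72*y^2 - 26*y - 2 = -m - 72*y^2 + y*(9*m - 1) + 1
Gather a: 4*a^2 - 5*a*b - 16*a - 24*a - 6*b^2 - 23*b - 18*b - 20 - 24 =4*a^2 + a*(-5*b - 40) - 6*b^2 - 41*b - 44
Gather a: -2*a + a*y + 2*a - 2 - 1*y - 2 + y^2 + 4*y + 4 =a*y + y^2 + 3*y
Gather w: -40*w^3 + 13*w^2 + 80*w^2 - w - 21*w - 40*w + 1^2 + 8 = -40*w^3 + 93*w^2 - 62*w + 9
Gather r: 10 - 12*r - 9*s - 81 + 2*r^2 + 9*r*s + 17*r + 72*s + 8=2*r^2 + r*(9*s + 5) + 63*s - 63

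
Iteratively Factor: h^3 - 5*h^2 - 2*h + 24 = (h - 4)*(h^2 - h - 6) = (h - 4)*(h + 2)*(h - 3)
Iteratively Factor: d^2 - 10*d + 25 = (d - 5)*(d - 5)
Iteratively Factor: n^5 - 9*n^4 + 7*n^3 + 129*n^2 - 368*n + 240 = (n - 5)*(n^4 - 4*n^3 - 13*n^2 + 64*n - 48) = (n - 5)*(n - 3)*(n^3 - n^2 - 16*n + 16) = (n - 5)*(n - 3)*(n + 4)*(n^2 - 5*n + 4) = (n - 5)*(n - 4)*(n - 3)*(n + 4)*(n - 1)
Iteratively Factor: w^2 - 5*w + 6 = (w - 3)*(w - 2)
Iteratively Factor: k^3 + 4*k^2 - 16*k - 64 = (k + 4)*(k^2 - 16) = (k + 4)^2*(k - 4)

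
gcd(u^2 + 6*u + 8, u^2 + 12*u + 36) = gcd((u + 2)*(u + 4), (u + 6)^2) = 1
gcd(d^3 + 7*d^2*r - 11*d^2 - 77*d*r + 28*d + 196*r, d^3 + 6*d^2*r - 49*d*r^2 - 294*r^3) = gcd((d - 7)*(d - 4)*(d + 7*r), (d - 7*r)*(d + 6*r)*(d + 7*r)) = d + 7*r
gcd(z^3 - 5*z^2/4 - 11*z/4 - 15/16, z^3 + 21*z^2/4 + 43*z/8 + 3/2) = z^2 + 5*z/4 + 3/8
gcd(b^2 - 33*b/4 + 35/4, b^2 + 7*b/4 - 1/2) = 1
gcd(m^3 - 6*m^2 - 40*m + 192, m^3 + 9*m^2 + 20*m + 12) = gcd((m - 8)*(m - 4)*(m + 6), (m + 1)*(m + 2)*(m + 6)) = m + 6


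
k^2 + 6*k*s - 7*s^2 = (k - s)*(k + 7*s)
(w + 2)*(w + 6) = w^2 + 8*w + 12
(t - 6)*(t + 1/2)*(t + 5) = t^3 - t^2/2 - 61*t/2 - 15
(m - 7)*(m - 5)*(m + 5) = m^3 - 7*m^2 - 25*m + 175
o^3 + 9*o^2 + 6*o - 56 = (o - 2)*(o + 4)*(o + 7)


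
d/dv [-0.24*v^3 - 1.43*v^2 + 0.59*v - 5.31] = -0.72*v^2 - 2.86*v + 0.59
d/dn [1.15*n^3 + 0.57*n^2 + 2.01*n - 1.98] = 3.45*n^2 + 1.14*n + 2.01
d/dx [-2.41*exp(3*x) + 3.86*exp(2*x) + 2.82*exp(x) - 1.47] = (-7.23*exp(2*x) + 7.72*exp(x) + 2.82)*exp(x)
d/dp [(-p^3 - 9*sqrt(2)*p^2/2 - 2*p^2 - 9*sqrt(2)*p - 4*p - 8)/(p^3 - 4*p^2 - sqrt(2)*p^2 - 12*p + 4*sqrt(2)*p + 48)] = (12*p^4 + 11*sqrt(2)*p^4 + 20*sqrt(2)*p^3 + 64*p^3 - 332*p^2 + 12*sqrt(2)*p^2 - 896*sqrt(2)*p - 512*p - 800*sqrt(2) - 576)/(2*(p^6 - 8*p^5 - 2*sqrt(2)*p^5 - 6*p^4 + 16*sqrt(2)*p^4 - 8*sqrt(2)*p^3 + 176*p^3 - 192*sqrt(2)*p^2 - 208*p^2 - 1152*p + 384*sqrt(2)*p + 2304))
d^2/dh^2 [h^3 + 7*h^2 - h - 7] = 6*h + 14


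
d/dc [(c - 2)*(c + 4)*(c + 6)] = 3*c^2 + 16*c + 4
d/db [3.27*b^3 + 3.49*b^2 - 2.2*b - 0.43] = 9.81*b^2 + 6.98*b - 2.2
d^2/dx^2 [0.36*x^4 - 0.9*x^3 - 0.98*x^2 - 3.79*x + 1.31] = 4.32*x^2 - 5.4*x - 1.96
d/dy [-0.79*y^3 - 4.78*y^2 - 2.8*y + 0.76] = -2.37*y^2 - 9.56*y - 2.8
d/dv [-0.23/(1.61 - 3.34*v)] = -0.7682/(3.34*v - 1.61)^2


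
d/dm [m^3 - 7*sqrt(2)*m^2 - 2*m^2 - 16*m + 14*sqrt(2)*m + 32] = 3*m^2 - 14*sqrt(2)*m - 4*m - 16 + 14*sqrt(2)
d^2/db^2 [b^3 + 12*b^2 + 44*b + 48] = 6*b + 24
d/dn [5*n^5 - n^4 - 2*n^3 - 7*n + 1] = 25*n^4 - 4*n^3 - 6*n^2 - 7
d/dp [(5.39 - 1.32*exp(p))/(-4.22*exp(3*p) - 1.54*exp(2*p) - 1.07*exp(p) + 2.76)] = (-11.1408*exp(3*p) + 66.2046*exp(2*p) + 16.6012*exp(p) + 2.1241)*exp(p)/(17.8084*exp(6*p) + 12.9976*exp(5*p) + 11.4024*exp(4*p) - 19.9988*exp(3*p) - 7.3559*exp(2*p) - 5.9064*exp(p) + 7.6176)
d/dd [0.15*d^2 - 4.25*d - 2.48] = 0.3*d - 4.25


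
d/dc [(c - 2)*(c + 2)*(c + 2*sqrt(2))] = 3*c^2 + 4*sqrt(2)*c - 4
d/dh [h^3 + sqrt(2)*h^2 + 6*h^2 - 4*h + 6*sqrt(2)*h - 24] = 3*h^2 + 2*sqrt(2)*h + 12*h - 4 + 6*sqrt(2)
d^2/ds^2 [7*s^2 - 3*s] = 14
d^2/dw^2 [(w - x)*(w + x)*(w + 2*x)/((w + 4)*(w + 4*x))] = 2*((w + 4)^2*(w - x)*(w + x)*(w + 2*x) + (w + 4)^2*(w + 4*x)^2*(3*w + 2*x) - (w + 4)^2*(w + 4*x)*((w - x)*(w + x) + (w - x)*(w + 2*x) + (w + x)*(w + 2*x)) + (w + 4)*(w - x)*(w + x)*(w + 2*x)*(w + 4*x) - (w + 4)*(w + 4*x)^2*((w - x)*(w + x) + (w - x)*(w + 2*x) + (w + x)*(w + 2*x)) + (w - x)*(w + x)*(w + 2*x)*(w + 4*x)^2)/((w + 4)^3*(w + 4*x)^3)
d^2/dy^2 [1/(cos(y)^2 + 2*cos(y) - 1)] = (-8*sin(y)^4 + 20*sin(y)^2 + 11*cos(y) - 3*cos(3*y) + 8)/(2*(-sin(y)^2 + 2*cos(y))^3)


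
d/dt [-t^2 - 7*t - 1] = -2*t - 7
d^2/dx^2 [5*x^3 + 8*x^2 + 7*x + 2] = 30*x + 16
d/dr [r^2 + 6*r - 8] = 2*r + 6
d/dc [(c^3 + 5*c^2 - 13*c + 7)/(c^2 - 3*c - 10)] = (c^4 - 6*c^3 - 32*c^2 - 114*c + 151)/(c^4 - 6*c^3 - 11*c^2 + 60*c + 100)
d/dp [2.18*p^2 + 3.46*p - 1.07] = 4.36*p + 3.46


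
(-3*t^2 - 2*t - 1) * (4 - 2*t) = 6*t^3 - 8*t^2 - 6*t - 4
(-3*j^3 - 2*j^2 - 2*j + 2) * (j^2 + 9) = -3*j^5 - 2*j^4 - 29*j^3 - 16*j^2 - 18*j + 18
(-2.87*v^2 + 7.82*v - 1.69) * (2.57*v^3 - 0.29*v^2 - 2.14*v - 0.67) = -7.3759*v^5 + 20.9297*v^4 - 0.469299999999998*v^3 - 14.3218*v^2 - 1.6228*v + 1.1323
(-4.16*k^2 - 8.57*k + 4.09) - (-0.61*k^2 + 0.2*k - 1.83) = -3.55*k^2 - 8.77*k + 5.92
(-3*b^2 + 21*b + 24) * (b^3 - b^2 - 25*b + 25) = -3*b^5 + 24*b^4 + 78*b^3 - 624*b^2 - 75*b + 600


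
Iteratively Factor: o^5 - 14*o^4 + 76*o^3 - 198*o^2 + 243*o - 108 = (o - 3)*(o^4 - 11*o^3 + 43*o^2 - 69*o + 36) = (o - 3)^2*(o^3 - 8*o^2 + 19*o - 12) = (o - 3)^3*(o^2 - 5*o + 4) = (o - 4)*(o - 3)^3*(o - 1)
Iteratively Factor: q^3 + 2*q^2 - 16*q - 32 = (q - 4)*(q^2 + 6*q + 8) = (q - 4)*(q + 4)*(q + 2)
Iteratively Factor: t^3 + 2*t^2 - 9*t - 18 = (t + 3)*(t^2 - t - 6) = (t - 3)*(t + 3)*(t + 2)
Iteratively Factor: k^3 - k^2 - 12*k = (k)*(k^2 - k - 12) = k*(k - 4)*(k + 3)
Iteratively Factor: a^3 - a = (a)*(a^2 - 1) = a*(a - 1)*(a + 1)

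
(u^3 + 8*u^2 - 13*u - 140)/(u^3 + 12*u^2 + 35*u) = (u - 4)/u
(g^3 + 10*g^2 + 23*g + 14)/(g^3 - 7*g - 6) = (g + 7)/(g - 3)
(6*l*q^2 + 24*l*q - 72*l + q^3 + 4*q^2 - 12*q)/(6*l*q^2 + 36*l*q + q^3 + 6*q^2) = (q - 2)/q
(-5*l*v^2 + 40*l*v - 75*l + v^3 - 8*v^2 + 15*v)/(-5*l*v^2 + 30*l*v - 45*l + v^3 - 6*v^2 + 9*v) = (v - 5)/(v - 3)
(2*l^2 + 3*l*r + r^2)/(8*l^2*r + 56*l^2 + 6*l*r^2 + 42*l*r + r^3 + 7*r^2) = (l + r)/(4*l*r + 28*l + r^2 + 7*r)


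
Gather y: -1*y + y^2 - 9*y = y^2 - 10*y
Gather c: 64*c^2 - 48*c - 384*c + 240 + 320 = 64*c^2 - 432*c + 560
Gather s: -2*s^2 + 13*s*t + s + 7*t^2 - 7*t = -2*s^2 + s*(13*t + 1) + 7*t^2 - 7*t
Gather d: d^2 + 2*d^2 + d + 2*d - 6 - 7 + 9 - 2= 3*d^2 + 3*d - 6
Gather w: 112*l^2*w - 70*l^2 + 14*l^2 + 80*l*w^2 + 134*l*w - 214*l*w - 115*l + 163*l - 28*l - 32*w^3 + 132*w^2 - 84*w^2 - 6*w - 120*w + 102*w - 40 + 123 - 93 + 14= -56*l^2 + 20*l - 32*w^3 + w^2*(80*l + 48) + w*(112*l^2 - 80*l - 24) + 4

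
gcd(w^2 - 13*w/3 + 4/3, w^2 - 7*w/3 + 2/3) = w - 1/3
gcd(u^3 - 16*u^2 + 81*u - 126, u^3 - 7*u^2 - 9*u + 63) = u^2 - 10*u + 21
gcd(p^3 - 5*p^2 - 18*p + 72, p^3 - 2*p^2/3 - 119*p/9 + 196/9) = p + 4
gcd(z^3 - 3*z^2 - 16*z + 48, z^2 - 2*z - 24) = z + 4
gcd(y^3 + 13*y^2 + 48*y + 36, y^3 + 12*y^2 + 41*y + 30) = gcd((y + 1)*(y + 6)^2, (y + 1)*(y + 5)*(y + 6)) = y^2 + 7*y + 6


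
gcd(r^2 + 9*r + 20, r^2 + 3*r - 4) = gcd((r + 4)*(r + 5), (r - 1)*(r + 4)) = r + 4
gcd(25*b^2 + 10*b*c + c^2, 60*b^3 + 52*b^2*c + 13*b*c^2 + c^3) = 5*b + c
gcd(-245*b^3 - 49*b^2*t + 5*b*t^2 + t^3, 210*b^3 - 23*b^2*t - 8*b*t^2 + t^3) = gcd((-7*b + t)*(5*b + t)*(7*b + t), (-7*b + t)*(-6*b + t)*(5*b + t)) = -35*b^2 - 2*b*t + t^2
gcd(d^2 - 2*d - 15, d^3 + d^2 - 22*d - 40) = d - 5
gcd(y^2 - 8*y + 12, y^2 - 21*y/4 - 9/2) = y - 6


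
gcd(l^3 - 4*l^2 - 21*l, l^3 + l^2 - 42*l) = l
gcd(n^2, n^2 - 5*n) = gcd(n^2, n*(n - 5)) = n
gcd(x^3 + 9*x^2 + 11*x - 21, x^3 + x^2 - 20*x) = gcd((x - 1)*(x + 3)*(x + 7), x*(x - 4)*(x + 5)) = 1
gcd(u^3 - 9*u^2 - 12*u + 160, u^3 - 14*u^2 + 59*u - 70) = u - 5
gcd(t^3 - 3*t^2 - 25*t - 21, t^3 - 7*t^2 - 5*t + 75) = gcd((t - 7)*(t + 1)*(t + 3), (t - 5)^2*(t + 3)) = t + 3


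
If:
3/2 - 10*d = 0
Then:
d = 3/20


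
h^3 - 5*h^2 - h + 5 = (h - 5)*(h - 1)*(h + 1)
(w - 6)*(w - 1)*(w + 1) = w^3 - 6*w^2 - w + 6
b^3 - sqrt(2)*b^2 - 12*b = b*(b - 3*sqrt(2))*(b + 2*sqrt(2))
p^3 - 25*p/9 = p*(p - 5/3)*(p + 5/3)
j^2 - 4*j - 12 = (j - 6)*(j + 2)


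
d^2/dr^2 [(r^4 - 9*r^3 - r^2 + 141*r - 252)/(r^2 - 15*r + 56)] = 2*(r^3 - 24*r^2 + 192*r - 212)/(r^3 - 24*r^2 + 192*r - 512)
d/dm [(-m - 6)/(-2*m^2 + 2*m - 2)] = (m^2 - m - (m + 6)*(2*m - 1) + 1)/(2*(m^2 - m + 1)^2)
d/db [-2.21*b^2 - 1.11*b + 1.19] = -4.42*b - 1.11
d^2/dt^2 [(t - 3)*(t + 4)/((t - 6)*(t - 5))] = 12*(2*t^3 - 21*t^2 + 51*t + 23)/(t^6 - 33*t^5 + 453*t^4 - 3311*t^3 + 13590*t^2 - 29700*t + 27000)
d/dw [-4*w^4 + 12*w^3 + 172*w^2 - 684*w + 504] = -16*w^3 + 36*w^2 + 344*w - 684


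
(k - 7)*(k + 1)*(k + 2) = k^3 - 4*k^2 - 19*k - 14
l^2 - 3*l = l*(l - 3)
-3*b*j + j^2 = j*(-3*b + j)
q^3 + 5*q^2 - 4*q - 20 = (q - 2)*(q + 2)*(q + 5)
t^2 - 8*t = t*(t - 8)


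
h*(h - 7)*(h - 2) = h^3 - 9*h^2 + 14*h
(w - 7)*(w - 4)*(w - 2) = w^3 - 13*w^2 + 50*w - 56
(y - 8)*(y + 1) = y^2 - 7*y - 8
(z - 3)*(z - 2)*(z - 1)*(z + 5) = z^4 - z^3 - 19*z^2 + 49*z - 30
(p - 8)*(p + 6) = p^2 - 2*p - 48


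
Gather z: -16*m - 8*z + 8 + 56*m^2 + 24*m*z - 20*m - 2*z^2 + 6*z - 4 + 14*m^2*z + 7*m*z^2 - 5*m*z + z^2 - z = 56*m^2 - 36*m + z^2*(7*m - 1) + z*(14*m^2 + 19*m - 3) + 4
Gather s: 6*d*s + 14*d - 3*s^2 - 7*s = 14*d - 3*s^2 + s*(6*d - 7)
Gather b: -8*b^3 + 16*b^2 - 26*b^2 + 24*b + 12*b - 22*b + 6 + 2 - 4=-8*b^3 - 10*b^2 + 14*b + 4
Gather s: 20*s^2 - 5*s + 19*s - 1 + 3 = 20*s^2 + 14*s + 2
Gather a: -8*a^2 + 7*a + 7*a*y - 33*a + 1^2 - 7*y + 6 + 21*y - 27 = -8*a^2 + a*(7*y - 26) + 14*y - 20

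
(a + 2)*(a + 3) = a^2 + 5*a + 6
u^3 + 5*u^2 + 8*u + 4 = (u + 1)*(u + 2)^2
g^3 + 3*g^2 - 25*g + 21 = (g - 3)*(g - 1)*(g + 7)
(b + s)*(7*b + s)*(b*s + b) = 7*b^3*s + 7*b^3 + 8*b^2*s^2 + 8*b^2*s + b*s^3 + b*s^2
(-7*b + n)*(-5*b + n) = 35*b^2 - 12*b*n + n^2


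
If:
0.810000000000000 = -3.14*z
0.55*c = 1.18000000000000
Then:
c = 2.15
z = -0.26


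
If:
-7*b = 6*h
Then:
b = -6*h/7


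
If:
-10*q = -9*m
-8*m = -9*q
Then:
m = 0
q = 0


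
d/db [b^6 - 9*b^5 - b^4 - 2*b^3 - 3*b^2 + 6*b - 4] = 6*b^5 - 45*b^4 - 4*b^3 - 6*b^2 - 6*b + 6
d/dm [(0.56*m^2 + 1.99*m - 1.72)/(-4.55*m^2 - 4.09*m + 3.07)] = (6.7641*m^2 - 12.2136*m - 0.9255)/(20.7025*m^4 + 37.219*m^3 - 11.2089*m^2 - 25.1126*m + 9.4249)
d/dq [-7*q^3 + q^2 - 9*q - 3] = -21*q^2 + 2*q - 9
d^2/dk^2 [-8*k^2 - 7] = -16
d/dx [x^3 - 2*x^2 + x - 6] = 3*x^2 - 4*x + 1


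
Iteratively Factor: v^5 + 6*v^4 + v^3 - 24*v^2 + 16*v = (v - 1)*(v^4 + 7*v^3 + 8*v^2 - 16*v) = (v - 1)*(v + 4)*(v^3 + 3*v^2 - 4*v) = (v - 1)*(v + 4)^2*(v^2 - v) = v*(v - 1)*(v + 4)^2*(v - 1)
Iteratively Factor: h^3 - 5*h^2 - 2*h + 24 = (h - 4)*(h^2 - h - 6) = (h - 4)*(h - 3)*(h + 2)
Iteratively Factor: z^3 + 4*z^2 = (z + 4)*(z^2) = z*(z + 4)*(z)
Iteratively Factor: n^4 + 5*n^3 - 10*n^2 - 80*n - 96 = (n + 4)*(n^3 + n^2 - 14*n - 24) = (n + 2)*(n + 4)*(n^2 - n - 12) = (n + 2)*(n + 3)*(n + 4)*(n - 4)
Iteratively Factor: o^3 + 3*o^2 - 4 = (o + 2)*(o^2 + o - 2) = (o + 2)^2*(o - 1)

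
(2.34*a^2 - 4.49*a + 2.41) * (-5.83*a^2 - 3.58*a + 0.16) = -13.6422*a^4 + 17.7995*a^3 + 2.3983*a^2 - 9.3462*a + 0.3856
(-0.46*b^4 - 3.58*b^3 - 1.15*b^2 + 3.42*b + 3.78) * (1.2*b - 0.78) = -0.552*b^5 - 3.9372*b^4 + 1.4124*b^3 + 5.001*b^2 + 1.8684*b - 2.9484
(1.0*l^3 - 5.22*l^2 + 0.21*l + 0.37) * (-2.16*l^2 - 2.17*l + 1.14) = -2.16*l^5 + 9.1052*l^4 + 12.0138*l^3 - 7.2057*l^2 - 0.5635*l + 0.4218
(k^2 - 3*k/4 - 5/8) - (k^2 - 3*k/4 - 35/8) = 15/4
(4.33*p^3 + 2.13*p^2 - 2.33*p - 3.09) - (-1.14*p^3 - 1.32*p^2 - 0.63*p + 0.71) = 5.47*p^3 + 3.45*p^2 - 1.7*p - 3.8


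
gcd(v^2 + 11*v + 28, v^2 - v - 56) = v + 7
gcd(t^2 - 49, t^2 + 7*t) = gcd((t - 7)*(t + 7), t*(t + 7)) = t + 7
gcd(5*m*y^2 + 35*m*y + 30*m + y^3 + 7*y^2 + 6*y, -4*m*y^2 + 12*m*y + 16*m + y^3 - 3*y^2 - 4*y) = y + 1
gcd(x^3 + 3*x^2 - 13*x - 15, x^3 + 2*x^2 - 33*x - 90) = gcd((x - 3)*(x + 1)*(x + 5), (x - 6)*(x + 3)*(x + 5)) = x + 5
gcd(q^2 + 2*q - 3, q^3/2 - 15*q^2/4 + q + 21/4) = 1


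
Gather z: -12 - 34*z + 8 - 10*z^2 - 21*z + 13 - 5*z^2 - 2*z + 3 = -15*z^2 - 57*z + 12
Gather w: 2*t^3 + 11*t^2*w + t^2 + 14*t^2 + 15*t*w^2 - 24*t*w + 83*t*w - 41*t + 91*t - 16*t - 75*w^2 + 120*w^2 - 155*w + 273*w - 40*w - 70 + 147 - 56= 2*t^3 + 15*t^2 + 34*t + w^2*(15*t + 45) + w*(11*t^2 + 59*t + 78) + 21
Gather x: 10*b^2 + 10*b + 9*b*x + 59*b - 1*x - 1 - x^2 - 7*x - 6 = 10*b^2 + 69*b - x^2 + x*(9*b - 8) - 7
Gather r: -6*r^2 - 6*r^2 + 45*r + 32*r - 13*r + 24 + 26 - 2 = -12*r^2 + 64*r + 48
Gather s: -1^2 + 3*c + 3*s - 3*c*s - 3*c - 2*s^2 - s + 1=-2*s^2 + s*(2 - 3*c)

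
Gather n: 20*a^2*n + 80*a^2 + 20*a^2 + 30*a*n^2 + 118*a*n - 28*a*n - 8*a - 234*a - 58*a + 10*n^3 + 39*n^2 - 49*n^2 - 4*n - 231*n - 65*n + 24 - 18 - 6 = 100*a^2 - 300*a + 10*n^3 + n^2*(30*a - 10) + n*(20*a^2 + 90*a - 300)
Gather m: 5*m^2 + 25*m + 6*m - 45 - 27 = 5*m^2 + 31*m - 72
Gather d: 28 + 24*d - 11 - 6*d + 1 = 18*d + 18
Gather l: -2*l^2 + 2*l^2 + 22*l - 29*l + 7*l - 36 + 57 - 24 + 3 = 0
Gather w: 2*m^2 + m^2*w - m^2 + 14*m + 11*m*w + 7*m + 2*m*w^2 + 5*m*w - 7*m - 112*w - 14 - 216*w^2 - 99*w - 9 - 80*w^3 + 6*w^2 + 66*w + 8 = m^2 + 14*m - 80*w^3 + w^2*(2*m - 210) + w*(m^2 + 16*m - 145) - 15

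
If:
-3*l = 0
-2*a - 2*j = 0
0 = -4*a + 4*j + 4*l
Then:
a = 0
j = 0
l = 0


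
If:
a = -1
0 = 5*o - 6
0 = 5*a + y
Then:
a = -1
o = 6/5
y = 5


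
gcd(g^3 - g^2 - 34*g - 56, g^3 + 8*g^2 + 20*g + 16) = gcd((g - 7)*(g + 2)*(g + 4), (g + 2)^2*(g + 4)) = g^2 + 6*g + 8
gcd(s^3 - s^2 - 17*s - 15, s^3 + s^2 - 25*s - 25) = s^2 - 4*s - 5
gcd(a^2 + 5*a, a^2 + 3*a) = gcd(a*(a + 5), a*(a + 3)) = a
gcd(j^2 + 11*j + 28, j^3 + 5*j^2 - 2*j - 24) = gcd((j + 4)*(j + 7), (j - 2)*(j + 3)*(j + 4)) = j + 4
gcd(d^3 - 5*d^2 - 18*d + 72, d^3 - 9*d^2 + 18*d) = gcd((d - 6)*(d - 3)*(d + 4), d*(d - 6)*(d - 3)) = d^2 - 9*d + 18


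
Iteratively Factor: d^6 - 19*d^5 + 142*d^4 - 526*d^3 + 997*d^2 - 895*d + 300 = (d - 4)*(d^5 - 15*d^4 + 82*d^3 - 198*d^2 + 205*d - 75) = (d - 4)*(d - 1)*(d^4 - 14*d^3 + 68*d^2 - 130*d + 75) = (d - 5)*(d - 4)*(d - 1)*(d^3 - 9*d^2 + 23*d - 15) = (d - 5)*(d - 4)*(d - 3)*(d - 1)*(d^2 - 6*d + 5) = (d - 5)^2*(d - 4)*(d - 3)*(d - 1)*(d - 1)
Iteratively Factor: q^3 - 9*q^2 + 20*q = (q - 4)*(q^2 - 5*q) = (q - 5)*(q - 4)*(q)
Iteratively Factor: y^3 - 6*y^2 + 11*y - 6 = (y - 1)*(y^2 - 5*y + 6) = (y - 3)*(y - 1)*(y - 2)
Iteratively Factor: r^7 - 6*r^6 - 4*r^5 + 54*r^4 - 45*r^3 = (r - 3)*(r^6 - 3*r^5 - 13*r^4 + 15*r^3) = (r - 5)*(r - 3)*(r^5 + 2*r^4 - 3*r^3) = (r - 5)*(r - 3)*(r - 1)*(r^4 + 3*r^3) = (r - 5)*(r - 3)*(r - 1)*(r + 3)*(r^3) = r*(r - 5)*(r - 3)*(r - 1)*(r + 3)*(r^2) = r^2*(r - 5)*(r - 3)*(r - 1)*(r + 3)*(r)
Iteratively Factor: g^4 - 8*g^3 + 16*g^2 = (g - 4)*(g^3 - 4*g^2) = (g - 4)^2*(g^2) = g*(g - 4)^2*(g)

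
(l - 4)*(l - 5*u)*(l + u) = l^3 - 4*l^2*u - 4*l^2 - 5*l*u^2 + 16*l*u + 20*u^2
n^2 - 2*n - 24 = (n - 6)*(n + 4)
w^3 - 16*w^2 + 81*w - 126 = (w - 7)*(w - 6)*(w - 3)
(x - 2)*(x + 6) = x^2 + 4*x - 12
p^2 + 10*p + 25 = (p + 5)^2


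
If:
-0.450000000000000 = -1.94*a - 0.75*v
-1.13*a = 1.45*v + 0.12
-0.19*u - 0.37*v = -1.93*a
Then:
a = 0.38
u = 4.57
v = -0.38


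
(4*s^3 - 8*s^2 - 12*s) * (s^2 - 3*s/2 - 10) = 4*s^5 - 14*s^4 - 40*s^3 + 98*s^2 + 120*s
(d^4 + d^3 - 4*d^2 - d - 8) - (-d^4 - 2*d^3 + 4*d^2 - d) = 2*d^4 + 3*d^3 - 8*d^2 - 8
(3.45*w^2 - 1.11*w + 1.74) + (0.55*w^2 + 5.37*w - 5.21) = 4.0*w^2 + 4.26*w - 3.47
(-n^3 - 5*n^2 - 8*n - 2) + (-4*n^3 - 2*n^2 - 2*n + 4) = -5*n^3 - 7*n^2 - 10*n + 2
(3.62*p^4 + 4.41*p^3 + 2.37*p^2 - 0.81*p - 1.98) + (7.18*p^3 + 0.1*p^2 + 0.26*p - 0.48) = 3.62*p^4 + 11.59*p^3 + 2.47*p^2 - 0.55*p - 2.46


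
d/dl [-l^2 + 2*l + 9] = 2 - 2*l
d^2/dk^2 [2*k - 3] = 0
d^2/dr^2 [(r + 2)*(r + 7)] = 2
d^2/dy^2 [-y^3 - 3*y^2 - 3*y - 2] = -6*y - 6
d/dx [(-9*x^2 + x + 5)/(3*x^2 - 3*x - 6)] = (8*x^2 + 26*x + 3)/(3*(x^4 - 2*x^3 - 3*x^2 + 4*x + 4))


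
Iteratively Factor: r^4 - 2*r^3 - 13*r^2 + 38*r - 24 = (r - 1)*(r^3 - r^2 - 14*r + 24) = (r - 1)*(r + 4)*(r^2 - 5*r + 6) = (r - 3)*(r - 1)*(r + 4)*(r - 2)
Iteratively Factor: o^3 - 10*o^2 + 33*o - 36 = (o - 3)*(o^2 - 7*o + 12) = (o - 3)^2*(o - 4)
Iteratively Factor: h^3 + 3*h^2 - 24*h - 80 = (h + 4)*(h^2 - h - 20) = (h + 4)^2*(h - 5)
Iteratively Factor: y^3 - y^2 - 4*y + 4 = (y + 2)*(y^2 - 3*y + 2) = (y - 2)*(y + 2)*(y - 1)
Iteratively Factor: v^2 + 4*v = (v + 4)*(v)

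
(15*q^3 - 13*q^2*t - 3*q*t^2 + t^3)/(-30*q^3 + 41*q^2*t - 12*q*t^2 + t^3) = (-3*q - t)/(6*q - t)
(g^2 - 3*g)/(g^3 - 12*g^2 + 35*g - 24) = g/(g^2 - 9*g + 8)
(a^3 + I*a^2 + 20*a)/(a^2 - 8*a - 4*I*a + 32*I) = a*(a + 5*I)/(a - 8)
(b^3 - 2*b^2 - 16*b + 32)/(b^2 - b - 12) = (b^2 + 2*b - 8)/(b + 3)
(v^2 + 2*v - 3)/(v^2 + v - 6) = (v - 1)/(v - 2)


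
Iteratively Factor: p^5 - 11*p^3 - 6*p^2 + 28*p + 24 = (p + 1)*(p^4 - p^3 - 10*p^2 + 4*p + 24) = (p + 1)*(p + 2)*(p^3 - 3*p^2 - 4*p + 12) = (p - 3)*(p + 1)*(p + 2)*(p^2 - 4) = (p - 3)*(p - 2)*(p + 1)*(p + 2)*(p + 2)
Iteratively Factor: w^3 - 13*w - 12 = (w - 4)*(w^2 + 4*w + 3) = (w - 4)*(w + 1)*(w + 3)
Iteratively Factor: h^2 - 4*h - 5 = (h - 5)*(h + 1)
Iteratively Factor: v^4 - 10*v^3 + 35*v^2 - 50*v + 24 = (v - 1)*(v^3 - 9*v^2 + 26*v - 24) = (v - 2)*(v - 1)*(v^2 - 7*v + 12) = (v - 4)*(v - 2)*(v - 1)*(v - 3)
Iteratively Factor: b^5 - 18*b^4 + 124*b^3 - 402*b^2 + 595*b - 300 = (b - 3)*(b^4 - 15*b^3 + 79*b^2 - 165*b + 100) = (b - 4)*(b - 3)*(b^3 - 11*b^2 + 35*b - 25) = (b - 5)*(b - 4)*(b - 3)*(b^2 - 6*b + 5) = (b - 5)^2*(b - 4)*(b - 3)*(b - 1)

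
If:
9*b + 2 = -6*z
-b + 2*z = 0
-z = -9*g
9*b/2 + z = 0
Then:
No Solution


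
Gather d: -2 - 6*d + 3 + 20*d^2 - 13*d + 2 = 20*d^2 - 19*d + 3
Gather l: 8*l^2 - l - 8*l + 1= 8*l^2 - 9*l + 1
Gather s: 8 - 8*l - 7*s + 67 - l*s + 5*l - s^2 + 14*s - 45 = -3*l - s^2 + s*(7 - l) + 30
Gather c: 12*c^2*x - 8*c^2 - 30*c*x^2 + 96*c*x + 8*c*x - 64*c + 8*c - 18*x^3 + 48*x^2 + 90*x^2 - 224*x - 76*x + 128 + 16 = c^2*(12*x - 8) + c*(-30*x^2 + 104*x - 56) - 18*x^3 + 138*x^2 - 300*x + 144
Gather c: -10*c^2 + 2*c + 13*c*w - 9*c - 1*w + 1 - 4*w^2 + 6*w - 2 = -10*c^2 + c*(13*w - 7) - 4*w^2 + 5*w - 1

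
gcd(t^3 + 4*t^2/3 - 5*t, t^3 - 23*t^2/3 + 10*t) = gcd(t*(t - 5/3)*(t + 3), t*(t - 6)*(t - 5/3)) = t^2 - 5*t/3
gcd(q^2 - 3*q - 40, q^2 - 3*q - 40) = q^2 - 3*q - 40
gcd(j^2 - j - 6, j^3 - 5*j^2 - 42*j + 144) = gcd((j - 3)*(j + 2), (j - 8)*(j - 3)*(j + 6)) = j - 3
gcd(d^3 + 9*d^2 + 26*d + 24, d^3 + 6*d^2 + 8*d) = d^2 + 6*d + 8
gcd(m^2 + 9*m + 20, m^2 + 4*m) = m + 4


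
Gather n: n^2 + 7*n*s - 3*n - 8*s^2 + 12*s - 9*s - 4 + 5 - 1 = n^2 + n*(7*s - 3) - 8*s^2 + 3*s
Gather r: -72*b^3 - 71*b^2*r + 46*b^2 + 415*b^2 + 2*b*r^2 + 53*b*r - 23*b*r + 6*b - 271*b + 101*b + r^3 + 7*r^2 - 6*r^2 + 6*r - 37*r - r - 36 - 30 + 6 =-72*b^3 + 461*b^2 - 164*b + r^3 + r^2*(2*b + 1) + r*(-71*b^2 + 30*b - 32) - 60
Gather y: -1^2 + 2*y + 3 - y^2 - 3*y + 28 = -y^2 - y + 30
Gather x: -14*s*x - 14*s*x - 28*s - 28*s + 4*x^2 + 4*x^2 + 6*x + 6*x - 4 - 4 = -56*s + 8*x^2 + x*(12 - 28*s) - 8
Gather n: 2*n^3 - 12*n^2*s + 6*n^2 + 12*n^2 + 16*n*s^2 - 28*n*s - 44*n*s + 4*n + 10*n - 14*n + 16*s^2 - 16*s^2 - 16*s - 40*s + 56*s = 2*n^3 + n^2*(18 - 12*s) + n*(16*s^2 - 72*s)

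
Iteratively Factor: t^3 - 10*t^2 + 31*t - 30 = (t - 2)*(t^2 - 8*t + 15) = (t - 3)*(t - 2)*(t - 5)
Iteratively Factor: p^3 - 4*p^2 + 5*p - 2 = (p - 1)*(p^2 - 3*p + 2) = (p - 1)^2*(p - 2)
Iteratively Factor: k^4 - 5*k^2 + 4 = (k - 2)*(k^3 + 2*k^2 - k - 2) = (k - 2)*(k - 1)*(k^2 + 3*k + 2) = (k - 2)*(k - 1)*(k + 2)*(k + 1)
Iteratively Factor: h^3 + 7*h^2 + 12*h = (h + 3)*(h^2 + 4*h) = h*(h + 3)*(h + 4)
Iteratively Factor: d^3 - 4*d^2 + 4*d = (d - 2)*(d^2 - 2*d) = (d - 2)^2*(d)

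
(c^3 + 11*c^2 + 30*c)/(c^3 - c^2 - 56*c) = (c^2 + 11*c + 30)/(c^2 - c - 56)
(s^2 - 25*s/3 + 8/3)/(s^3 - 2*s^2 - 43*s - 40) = (s - 1/3)/(s^2 + 6*s + 5)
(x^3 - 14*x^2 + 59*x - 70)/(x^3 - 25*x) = (x^2 - 9*x + 14)/(x*(x + 5))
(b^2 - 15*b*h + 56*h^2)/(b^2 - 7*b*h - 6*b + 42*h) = (b - 8*h)/(b - 6)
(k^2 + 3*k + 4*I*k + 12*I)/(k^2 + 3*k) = (k + 4*I)/k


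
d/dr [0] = 0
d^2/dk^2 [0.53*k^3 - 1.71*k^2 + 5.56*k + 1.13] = 3.18*k - 3.42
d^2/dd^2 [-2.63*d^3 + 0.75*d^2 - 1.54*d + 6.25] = 1.5 - 15.78*d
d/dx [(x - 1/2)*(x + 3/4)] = 2*x + 1/4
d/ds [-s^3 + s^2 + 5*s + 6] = -3*s^2 + 2*s + 5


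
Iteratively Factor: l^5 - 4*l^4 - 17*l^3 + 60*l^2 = (l - 5)*(l^4 + l^3 - 12*l^2) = (l - 5)*(l - 3)*(l^3 + 4*l^2) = l*(l - 5)*(l - 3)*(l^2 + 4*l) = l*(l - 5)*(l - 3)*(l + 4)*(l)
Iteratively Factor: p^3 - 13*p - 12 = (p + 1)*(p^2 - p - 12) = (p + 1)*(p + 3)*(p - 4)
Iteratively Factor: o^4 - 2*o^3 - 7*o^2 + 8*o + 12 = (o + 1)*(o^3 - 3*o^2 - 4*o + 12) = (o - 2)*(o + 1)*(o^2 - o - 6) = (o - 2)*(o + 1)*(o + 2)*(o - 3)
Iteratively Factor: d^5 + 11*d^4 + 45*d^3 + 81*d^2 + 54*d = (d)*(d^4 + 11*d^3 + 45*d^2 + 81*d + 54) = d*(d + 3)*(d^3 + 8*d^2 + 21*d + 18) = d*(d + 2)*(d + 3)*(d^2 + 6*d + 9) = d*(d + 2)*(d + 3)^2*(d + 3)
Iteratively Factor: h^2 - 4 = (h - 2)*(h + 2)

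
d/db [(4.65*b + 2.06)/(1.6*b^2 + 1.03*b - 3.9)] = (7.44*b^2 + 4.7895*b - (3.2*b + 1.03)*(4.65*b + 2.06) - 18.135)/(1.6*b^2 + 1.03*b - 3.9)^2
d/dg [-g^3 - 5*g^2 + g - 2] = -3*g^2 - 10*g + 1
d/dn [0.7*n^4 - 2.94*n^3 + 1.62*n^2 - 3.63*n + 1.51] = 2.8*n^3 - 8.82*n^2 + 3.24*n - 3.63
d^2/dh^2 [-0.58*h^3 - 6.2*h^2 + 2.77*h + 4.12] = -3.48*h - 12.4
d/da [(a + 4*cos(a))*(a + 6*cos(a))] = -10*a*sin(a) + 2*a - 24*sin(2*a) + 10*cos(a)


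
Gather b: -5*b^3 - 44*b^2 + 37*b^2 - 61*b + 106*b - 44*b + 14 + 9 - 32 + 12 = -5*b^3 - 7*b^2 + b + 3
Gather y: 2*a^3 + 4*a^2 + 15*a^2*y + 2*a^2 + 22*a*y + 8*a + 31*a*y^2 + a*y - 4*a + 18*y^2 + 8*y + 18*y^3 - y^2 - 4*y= 2*a^3 + 6*a^2 + 4*a + 18*y^3 + y^2*(31*a + 17) + y*(15*a^2 + 23*a + 4)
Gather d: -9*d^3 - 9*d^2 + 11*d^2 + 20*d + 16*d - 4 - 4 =-9*d^3 + 2*d^2 + 36*d - 8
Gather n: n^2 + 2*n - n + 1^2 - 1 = n^2 + n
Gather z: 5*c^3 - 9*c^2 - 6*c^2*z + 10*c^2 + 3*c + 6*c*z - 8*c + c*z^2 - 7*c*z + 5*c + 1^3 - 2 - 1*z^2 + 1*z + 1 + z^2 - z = 5*c^3 + c^2 + c*z^2 + z*(-6*c^2 - c)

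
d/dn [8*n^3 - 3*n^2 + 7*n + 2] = 24*n^2 - 6*n + 7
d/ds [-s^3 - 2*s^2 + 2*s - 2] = -3*s^2 - 4*s + 2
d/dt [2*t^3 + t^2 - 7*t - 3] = 6*t^2 + 2*t - 7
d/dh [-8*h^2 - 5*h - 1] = -16*h - 5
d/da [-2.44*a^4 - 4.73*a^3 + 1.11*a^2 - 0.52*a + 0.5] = -9.76*a^3 - 14.19*a^2 + 2.22*a - 0.52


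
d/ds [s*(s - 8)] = 2*s - 8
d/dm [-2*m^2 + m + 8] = 1 - 4*m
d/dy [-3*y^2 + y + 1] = 1 - 6*y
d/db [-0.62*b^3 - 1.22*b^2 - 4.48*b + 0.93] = -1.86*b^2 - 2.44*b - 4.48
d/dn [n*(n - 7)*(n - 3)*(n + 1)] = 4*n^3 - 27*n^2 + 22*n + 21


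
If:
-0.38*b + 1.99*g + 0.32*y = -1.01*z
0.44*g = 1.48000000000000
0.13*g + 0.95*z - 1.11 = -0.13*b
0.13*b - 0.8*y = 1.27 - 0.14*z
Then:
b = 14.65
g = 3.36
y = 0.57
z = -1.30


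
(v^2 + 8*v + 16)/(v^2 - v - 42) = (v^2 + 8*v + 16)/(v^2 - v - 42)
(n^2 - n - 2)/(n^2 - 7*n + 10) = (n + 1)/(n - 5)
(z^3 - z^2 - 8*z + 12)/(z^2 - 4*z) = (z^3 - z^2 - 8*z + 12)/(z*(z - 4))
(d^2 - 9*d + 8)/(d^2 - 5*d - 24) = (d - 1)/(d + 3)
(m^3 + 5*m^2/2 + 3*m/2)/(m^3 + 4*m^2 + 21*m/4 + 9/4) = 2*m/(2*m + 3)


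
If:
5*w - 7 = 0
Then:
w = 7/5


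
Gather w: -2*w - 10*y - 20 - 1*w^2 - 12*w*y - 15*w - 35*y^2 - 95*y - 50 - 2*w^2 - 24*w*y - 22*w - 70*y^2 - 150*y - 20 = -3*w^2 + w*(-36*y - 39) - 105*y^2 - 255*y - 90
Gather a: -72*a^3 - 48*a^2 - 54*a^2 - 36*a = -72*a^3 - 102*a^2 - 36*a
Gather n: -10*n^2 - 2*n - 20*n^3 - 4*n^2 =-20*n^3 - 14*n^2 - 2*n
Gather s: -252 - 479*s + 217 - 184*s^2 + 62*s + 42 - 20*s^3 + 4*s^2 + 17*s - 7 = -20*s^3 - 180*s^2 - 400*s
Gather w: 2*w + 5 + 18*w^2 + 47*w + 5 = 18*w^2 + 49*w + 10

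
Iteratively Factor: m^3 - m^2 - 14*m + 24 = (m - 3)*(m^2 + 2*m - 8) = (m - 3)*(m - 2)*(m + 4)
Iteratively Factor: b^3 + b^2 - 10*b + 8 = (b + 4)*(b^2 - 3*b + 2) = (b - 1)*(b + 4)*(b - 2)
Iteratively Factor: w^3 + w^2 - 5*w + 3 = (w + 3)*(w^2 - 2*w + 1) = (w - 1)*(w + 3)*(w - 1)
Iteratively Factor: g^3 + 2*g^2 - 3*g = (g)*(g^2 + 2*g - 3) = g*(g + 3)*(g - 1)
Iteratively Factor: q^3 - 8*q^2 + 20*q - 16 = (q - 2)*(q^2 - 6*q + 8) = (q - 4)*(q - 2)*(q - 2)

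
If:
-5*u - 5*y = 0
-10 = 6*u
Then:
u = -5/3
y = 5/3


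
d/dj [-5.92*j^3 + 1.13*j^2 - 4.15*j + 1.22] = -17.76*j^2 + 2.26*j - 4.15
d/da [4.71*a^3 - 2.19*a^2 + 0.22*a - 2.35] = 14.13*a^2 - 4.38*a + 0.22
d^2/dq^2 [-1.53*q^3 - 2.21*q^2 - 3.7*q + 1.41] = -9.18*q - 4.42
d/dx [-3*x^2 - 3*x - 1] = -6*x - 3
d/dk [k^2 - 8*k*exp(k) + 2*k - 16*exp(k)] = -8*k*exp(k) + 2*k - 24*exp(k) + 2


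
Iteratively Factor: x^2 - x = (x - 1)*(x)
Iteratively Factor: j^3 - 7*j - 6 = (j + 2)*(j^2 - 2*j - 3) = (j + 1)*(j + 2)*(j - 3)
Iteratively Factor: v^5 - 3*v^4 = (v - 3)*(v^4) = v*(v - 3)*(v^3) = v^2*(v - 3)*(v^2) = v^3*(v - 3)*(v)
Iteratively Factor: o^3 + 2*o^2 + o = (o)*(o^2 + 2*o + 1) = o*(o + 1)*(o + 1)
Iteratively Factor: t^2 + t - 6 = (t + 3)*(t - 2)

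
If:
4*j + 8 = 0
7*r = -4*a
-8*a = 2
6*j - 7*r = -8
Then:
No Solution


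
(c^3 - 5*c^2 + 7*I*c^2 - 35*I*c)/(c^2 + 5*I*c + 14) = c*(c - 5)/(c - 2*I)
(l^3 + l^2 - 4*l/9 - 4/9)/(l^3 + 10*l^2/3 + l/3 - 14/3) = (9*l^3 + 9*l^2 - 4*l - 4)/(3*(3*l^3 + 10*l^2 + l - 14))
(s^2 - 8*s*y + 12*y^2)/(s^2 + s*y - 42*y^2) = (s - 2*y)/(s + 7*y)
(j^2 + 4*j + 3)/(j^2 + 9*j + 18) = (j + 1)/(j + 6)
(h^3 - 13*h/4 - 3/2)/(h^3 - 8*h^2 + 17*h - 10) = (h^2 + 2*h + 3/4)/(h^2 - 6*h + 5)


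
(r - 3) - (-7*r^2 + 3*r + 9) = 7*r^2 - 2*r - 12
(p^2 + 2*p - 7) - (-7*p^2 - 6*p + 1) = 8*p^2 + 8*p - 8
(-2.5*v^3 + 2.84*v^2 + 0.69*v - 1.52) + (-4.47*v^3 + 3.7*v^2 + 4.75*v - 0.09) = -6.97*v^3 + 6.54*v^2 + 5.44*v - 1.61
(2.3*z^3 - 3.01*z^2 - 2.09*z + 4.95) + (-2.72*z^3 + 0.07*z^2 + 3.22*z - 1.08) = -0.42*z^3 - 2.94*z^2 + 1.13*z + 3.87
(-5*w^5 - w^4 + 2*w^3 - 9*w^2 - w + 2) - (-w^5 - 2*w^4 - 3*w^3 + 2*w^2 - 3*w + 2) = -4*w^5 + w^4 + 5*w^3 - 11*w^2 + 2*w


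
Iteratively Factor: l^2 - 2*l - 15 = (l - 5)*(l + 3)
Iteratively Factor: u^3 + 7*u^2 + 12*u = (u + 4)*(u^2 + 3*u) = u*(u + 4)*(u + 3)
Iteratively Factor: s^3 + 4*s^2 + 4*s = (s)*(s^2 + 4*s + 4) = s*(s + 2)*(s + 2)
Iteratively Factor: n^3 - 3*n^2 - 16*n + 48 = (n - 3)*(n^2 - 16) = (n - 4)*(n - 3)*(n + 4)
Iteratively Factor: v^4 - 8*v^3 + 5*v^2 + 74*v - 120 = (v - 5)*(v^3 - 3*v^2 - 10*v + 24) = (v - 5)*(v + 3)*(v^2 - 6*v + 8) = (v - 5)*(v - 2)*(v + 3)*(v - 4)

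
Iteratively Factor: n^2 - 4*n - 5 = (n + 1)*(n - 5)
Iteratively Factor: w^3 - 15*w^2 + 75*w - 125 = (w - 5)*(w^2 - 10*w + 25) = (w - 5)^2*(w - 5)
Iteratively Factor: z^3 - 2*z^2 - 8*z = (z + 2)*(z^2 - 4*z) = z*(z + 2)*(z - 4)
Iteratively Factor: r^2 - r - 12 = (r + 3)*(r - 4)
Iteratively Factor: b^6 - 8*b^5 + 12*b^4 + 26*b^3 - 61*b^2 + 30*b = (b - 1)*(b^5 - 7*b^4 + 5*b^3 + 31*b^2 - 30*b) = (b - 3)*(b - 1)*(b^4 - 4*b^3 - 7*b^2 + 10*b) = (b - 3)*(b - 1)*(b + 2)*(b^3 - 6*b^2 + 5*b) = b*(b - 3)*(b - 1)*(b + 2)*(b^2 - 6*b + 5) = b*(b - 3)*(b - 1)^2*(b + 2)*(b - 5)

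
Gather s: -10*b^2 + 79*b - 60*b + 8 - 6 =-10*b^2 + 19*b + 2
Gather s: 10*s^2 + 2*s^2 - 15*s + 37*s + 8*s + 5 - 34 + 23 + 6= 12*s^2 + 30*s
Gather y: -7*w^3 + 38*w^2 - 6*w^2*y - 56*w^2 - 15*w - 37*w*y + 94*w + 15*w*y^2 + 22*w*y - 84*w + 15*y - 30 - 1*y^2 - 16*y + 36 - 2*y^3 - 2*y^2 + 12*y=-7*w^3 - 18*w^2 - 5*w - 2*y^3 + y^2*(15*w - 3) + y*(-6*w^2 - 15*w + 11) + 6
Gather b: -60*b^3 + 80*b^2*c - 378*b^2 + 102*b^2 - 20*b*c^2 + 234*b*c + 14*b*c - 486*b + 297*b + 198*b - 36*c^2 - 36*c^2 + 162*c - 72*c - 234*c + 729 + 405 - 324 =-60*b^3 + b^2*(80*c - 276) + b*(-20*c^2 + 248*c + 9) - 72*c^2 - 144*c + 810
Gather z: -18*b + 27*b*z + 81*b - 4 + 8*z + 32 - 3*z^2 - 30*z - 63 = 63*b - 3*z^2 + z*(27*b - 22) - 35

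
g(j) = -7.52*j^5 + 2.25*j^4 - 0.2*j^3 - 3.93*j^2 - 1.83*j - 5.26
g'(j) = -37.6*j^4 + 9.0*j^3 - 0.6*j^2 - 7.86*j - 1.83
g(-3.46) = 4013.83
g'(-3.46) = -5743.42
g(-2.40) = 652.70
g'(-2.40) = -1358.32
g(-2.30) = 527.57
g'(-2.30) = -1148.63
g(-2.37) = 612.94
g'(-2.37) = -1292.64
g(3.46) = -3473.51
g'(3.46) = -5052.22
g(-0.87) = -1.47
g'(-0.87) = -22.91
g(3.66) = -4609.48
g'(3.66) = -6344.41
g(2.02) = -242.09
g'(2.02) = -572.00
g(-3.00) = 1979.87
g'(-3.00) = -3272.25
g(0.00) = -5.26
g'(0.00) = -1.83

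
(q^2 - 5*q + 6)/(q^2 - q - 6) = (q - 2)/(q + 2)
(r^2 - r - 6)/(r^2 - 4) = (r - 3)/(r - 2)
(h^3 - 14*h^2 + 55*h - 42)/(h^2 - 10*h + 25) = (h^3 - 14*h^2 + 55*h - 42)/(h^2 - 10*h + 25)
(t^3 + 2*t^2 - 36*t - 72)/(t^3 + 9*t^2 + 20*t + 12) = (t - 6)/(t + 1)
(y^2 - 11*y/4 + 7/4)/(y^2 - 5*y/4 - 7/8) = 2*(y - 1)/(2*y + 1)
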